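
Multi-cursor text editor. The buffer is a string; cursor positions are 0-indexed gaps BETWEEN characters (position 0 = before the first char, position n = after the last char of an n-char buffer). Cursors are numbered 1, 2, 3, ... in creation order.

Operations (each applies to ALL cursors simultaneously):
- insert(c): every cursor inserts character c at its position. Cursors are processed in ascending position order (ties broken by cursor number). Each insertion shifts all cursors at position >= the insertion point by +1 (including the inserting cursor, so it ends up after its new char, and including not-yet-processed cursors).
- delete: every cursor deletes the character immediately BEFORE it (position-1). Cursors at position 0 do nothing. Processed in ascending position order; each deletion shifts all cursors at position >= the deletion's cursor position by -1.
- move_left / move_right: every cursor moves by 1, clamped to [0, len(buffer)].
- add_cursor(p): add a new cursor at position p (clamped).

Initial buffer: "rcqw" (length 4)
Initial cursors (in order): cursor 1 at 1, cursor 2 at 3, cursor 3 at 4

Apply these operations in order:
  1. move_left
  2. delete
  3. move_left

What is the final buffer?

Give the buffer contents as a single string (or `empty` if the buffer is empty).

Answer: rw

Derivation:
After op 1 (move_left): buffer="rcqw" (len 4), cursors c1@0 c2@2 c3@3, authorship ....
After op 2 (delete): buffer="rw" (len 2), cursors c1@0 c2@1 c3@1, authorship ..
After op 3 (move_left): buffer="rw" (len 2), cursors c1@0 c2@0 c3@0, authorship ..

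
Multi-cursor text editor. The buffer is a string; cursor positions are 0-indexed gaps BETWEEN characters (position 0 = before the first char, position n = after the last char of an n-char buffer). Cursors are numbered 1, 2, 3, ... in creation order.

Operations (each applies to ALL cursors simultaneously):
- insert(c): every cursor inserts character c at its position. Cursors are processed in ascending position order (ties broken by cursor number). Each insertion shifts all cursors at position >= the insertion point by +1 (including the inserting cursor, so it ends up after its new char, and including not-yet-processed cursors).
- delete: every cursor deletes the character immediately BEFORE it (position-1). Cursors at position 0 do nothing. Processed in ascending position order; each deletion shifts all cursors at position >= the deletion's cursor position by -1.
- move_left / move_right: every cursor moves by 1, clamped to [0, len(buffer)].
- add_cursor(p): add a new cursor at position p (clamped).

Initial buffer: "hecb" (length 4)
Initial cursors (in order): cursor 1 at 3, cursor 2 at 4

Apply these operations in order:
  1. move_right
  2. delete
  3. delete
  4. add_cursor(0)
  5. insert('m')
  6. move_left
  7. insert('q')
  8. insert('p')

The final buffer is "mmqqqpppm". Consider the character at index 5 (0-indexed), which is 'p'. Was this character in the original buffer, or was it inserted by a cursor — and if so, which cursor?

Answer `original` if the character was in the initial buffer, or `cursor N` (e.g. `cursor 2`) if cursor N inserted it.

After op 1 (move_right): buffer="hecb" (len 4), cursors c1@4 c2@4, authorship ....
After op 2 (delete): buffer="he" (len 2), cursors c1@2 c2@2, authorship ..
After op 3 (delete): buffer="" (len 0), cursors c1@0 c2@0, authorship 
After op 4 (add_cursor(0)): buffer="" (len 0), cursors c1@0 c2@0 c3@0, authorship 
After op 5 (insert('m')): buffer="mmm" (len 3), cursors c1@3 c2@3 c3@3, authorship 123
After op 6 (move_left): buffer="mmm" (len 3), cursors c1@2 c2@2 c3@2, authorship 123
After op 7 (insert('q')): buffer="mmqqqm" (len 6), cursors c1@5 c2@5 c3@5, authorship 121233
After op 8 (insert('p')): buffer="mmqqqpppm" (len 9), cursors c1@8 c2@8 c3@8, authorship 121231233
Authorship (.=original, N=cursor N): 1 2 1 2 3 1 2 3 3
Index 5: author = 1

Answer: cursor 1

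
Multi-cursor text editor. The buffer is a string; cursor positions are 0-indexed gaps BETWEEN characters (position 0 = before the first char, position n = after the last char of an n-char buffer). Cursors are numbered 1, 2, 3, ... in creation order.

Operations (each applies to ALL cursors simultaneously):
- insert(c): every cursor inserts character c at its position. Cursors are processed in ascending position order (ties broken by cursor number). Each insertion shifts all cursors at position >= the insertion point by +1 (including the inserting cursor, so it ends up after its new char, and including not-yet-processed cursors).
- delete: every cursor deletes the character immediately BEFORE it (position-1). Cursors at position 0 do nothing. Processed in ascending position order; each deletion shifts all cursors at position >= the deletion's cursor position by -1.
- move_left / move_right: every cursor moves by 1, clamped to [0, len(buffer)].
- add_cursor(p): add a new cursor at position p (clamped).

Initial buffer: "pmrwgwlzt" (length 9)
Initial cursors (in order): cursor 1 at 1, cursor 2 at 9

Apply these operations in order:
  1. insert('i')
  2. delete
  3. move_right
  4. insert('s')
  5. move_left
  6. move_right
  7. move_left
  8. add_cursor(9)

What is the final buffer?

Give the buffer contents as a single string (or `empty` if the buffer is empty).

After op 1 (insert('i')): buffer="pimrwgwlzti" (len 11), cursors c1@2 c2@11, authorship .1........2
After op 2 (delete): buffer="pmrwgwlzt" (len 9), cursors c1@1 c2@9, authorship .........
After op 3 (move_right): buffer="pmrwgwlzt" (len 9), cursors c1@2 c2@9, authorship .........
After op 4 (insert('s')): buffer="pmsrwgwlzts" (len 11), cursors c1@3 c2@11, authorship ..1.......2
After op 5 (move_left): buffer="pmsrwgwlzts" (len 11), cursors c1@2 c2@10, authorship ..1.......2
After op 6 (move_right): buffer="pmsrwgwlzts" (len 11), cursors c1@3 c2@11, authorship ..1.......2
After op 7 (move_left): buffer="pmsrwgwlzts" (len 11), cursors c1@2 c2@10, authorship ..1.......2
After op 8 (add_cursor(9)): buffer="pmsrwgwlzts" (len 11), cursors c1@2 c3@9 c2@10, authorship ..1.......2

Answer: pmsrwgwlzts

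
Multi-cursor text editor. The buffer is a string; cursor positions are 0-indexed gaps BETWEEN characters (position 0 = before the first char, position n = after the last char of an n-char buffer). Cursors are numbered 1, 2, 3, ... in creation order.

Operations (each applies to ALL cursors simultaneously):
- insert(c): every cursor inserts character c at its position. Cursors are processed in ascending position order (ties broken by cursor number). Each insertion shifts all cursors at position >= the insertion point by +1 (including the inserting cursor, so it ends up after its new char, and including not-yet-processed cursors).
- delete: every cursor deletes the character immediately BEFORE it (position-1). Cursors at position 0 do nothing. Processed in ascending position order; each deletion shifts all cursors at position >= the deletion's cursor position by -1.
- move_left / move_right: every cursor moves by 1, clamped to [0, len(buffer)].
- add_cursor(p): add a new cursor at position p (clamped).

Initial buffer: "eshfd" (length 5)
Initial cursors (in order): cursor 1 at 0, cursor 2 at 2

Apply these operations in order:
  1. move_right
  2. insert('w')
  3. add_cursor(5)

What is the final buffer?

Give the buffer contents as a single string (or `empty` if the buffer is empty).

After op 1 (move_right): buffer="eshfd" (len 5), cursors c1@1 c2@3, authorship .....
After op 2 (insert('w')): buffer="ewshwfd" (len 7), cursors c1@2 c2@5, authorship .1..2..
After op 3 (add_cursor(5)): buffer="ewshwfd" (len 7), cursors c1@2 c2@5 c3@5, authorship .1..2..

Answer: ewshwfd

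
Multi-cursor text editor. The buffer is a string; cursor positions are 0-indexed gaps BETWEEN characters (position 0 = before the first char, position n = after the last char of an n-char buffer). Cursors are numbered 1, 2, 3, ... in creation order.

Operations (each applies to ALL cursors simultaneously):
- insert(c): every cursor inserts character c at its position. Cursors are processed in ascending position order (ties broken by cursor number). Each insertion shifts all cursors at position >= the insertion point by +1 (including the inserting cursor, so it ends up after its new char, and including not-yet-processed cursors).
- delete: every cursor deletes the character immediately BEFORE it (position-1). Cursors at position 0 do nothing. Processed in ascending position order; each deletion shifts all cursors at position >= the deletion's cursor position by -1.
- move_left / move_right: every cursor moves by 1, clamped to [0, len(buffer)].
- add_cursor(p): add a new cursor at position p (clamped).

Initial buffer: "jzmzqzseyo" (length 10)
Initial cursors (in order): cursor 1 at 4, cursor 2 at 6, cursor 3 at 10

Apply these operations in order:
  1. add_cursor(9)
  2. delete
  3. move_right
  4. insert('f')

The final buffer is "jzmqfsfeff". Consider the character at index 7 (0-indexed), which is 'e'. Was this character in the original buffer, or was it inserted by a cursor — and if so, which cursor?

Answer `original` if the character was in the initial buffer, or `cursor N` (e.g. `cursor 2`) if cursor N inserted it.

Answer: original

Derivation:
After op 1 (add_cursor(9)): buffer="jzmzqzseyo" (len 10), cursors c1@4 c2@6 c4@9 c3@10, authorship ..........
After op 2 (delete): buffer="jzmqse" (len 6), cursors c1@3 c2@4 c3@6 c4@6, authorship ......
After op 3 (move_right): buffer="jzmqse" (len 6), cursors c1@4 c2@5 c3@6 c4@6, authorship ......
After op 4 (insert('f')): buffer="jzmqfsfeff" (len 10), cursors c1@5 c2@7 c3@10 c4@10, authorship ....1.2.34
Authorship (.=original, N=cursor N): . . . . 1 . 2 . 3 4
Index 7: author = original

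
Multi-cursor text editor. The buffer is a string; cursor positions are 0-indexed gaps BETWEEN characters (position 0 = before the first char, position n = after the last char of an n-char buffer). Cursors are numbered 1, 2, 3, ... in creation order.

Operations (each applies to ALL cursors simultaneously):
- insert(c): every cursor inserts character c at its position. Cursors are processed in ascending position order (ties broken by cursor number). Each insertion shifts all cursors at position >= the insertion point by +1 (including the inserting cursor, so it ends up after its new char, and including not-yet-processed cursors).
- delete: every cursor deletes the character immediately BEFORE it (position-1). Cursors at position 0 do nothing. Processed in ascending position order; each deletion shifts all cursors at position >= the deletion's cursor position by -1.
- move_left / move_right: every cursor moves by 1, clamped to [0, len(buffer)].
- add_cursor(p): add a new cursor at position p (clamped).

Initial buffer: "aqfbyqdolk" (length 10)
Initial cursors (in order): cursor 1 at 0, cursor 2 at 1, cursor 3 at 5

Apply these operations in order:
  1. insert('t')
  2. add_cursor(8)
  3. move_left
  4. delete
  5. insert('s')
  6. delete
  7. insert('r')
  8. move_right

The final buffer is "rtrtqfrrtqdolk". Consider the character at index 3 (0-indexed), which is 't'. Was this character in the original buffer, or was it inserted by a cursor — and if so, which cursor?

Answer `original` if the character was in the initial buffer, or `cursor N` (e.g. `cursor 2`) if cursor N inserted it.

After op 1 (insert('t')): buffer="tatqfbytqdolk" (len 13), cursors c1@1 c2@3 c3@8, authorship 1.2....3.....
After op 2 (add_cursor(8)): buffer="tatqfbytqdolk" (len 13), cursors c1@1 c2@3 c3@8 c4@8, authorship 1.2....3.....
After op 3 (move_left): buffer="tatqfbytqdolk" (len 13), cursors c1@0 c2@2 c3@7 c4@7, authorship 1.2....3.....
After op 4 (delete): buffer="ttqftqdolk" (len 10), cursors c1@0 c2@1 c3@4 c4@4, authorship 12..3.....
After op 5 (insert('s')): buffer="ststqfsstqdolk" (len 14), cursors c1@1 c2@3 c3@8 c4@8, authorship 1122..343.....
After op 6 (delete): buffer="ttqftqdolk" (len 10), cursors c1@0 c2@1 c3@4 c4@4, authorship 12..3.....
After op 7 (insert('r')): buffer="rtrtqfrrtqdolk" (len 14), cursors c1@1 c2@3 c3@8 c4@8, authorship 1122..343.....
After op 8 (move_right): buffer="rtrtqfrrtqdolk" (len 14), cursors c1@2 c2@4 c3@9 c4@9, authorship 1122..343.....
Authorship (.=original, N=cursor N): 1 1 2 2 . . 3 4 3 . . . . .
Index 3: author = 2

Answer: cursor 2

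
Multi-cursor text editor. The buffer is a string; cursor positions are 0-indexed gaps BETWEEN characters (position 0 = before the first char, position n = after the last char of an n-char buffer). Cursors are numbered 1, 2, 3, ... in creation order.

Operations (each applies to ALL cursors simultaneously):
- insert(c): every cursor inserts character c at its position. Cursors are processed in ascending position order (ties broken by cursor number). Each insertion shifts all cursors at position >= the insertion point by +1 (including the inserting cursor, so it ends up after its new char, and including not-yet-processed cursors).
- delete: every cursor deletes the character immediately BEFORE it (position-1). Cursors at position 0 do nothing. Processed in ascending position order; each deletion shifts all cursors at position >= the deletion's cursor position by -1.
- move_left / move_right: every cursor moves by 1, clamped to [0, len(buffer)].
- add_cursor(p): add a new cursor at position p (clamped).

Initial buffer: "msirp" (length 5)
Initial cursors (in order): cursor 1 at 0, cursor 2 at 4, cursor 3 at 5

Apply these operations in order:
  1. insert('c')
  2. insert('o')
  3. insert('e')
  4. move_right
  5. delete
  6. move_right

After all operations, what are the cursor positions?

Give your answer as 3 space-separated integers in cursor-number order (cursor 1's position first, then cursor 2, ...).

Answer: 4 10 11

Derivation:
After op 1 (insert('c')): buffer="cmsircpc" (len 8), cursors c1@1 c2@6 c3@8, authorship 1....2.3
After op 2 (insert('o')): buffer="comsircopco" (len 11), cursors c1@2 c2@8 c3@11, authorship 11....22.33
After op 3 (insert('e')): buffer="coemsircoepcoe" (len 14), cursors c1@3 c2@10 c3@14, authorship 111....222.333
After op 4 (move_right): buffer="coemsircoepcoe" (len 14), cursors c1@4 c2@11 c3@14, authorship 111....222.333
After op 5 (delete): buffer="coesircoeco" (len 11), cursors c1@3 c2@9 c3@11, authorship 111...22233
After op 6 (move_right): buffer="coesircoeco" (len 11), cursors c1@4 c2@10 c3@11, authorship 111...22233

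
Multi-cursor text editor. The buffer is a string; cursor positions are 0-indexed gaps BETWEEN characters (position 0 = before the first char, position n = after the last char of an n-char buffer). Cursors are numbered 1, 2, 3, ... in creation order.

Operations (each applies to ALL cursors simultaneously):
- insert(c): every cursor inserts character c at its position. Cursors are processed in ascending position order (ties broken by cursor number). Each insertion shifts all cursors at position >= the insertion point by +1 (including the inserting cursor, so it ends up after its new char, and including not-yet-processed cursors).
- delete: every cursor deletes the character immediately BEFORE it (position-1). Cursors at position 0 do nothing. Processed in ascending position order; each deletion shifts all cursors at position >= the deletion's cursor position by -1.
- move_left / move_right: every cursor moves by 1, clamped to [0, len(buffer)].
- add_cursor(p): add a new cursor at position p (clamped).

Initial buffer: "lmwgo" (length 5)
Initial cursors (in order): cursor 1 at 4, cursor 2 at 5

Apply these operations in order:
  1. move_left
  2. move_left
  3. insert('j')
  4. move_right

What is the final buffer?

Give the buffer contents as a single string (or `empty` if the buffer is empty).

After op 1 (move_left): buffer="lmwgo" (len 5), cursors c1@3 c2@4, authorship .....
After op 2 (move_left): buffer="lmwgo" (len 5), cursors c1@2 c2@3, authorship .....
After op 3 (insert('j')): buffer="lmjwjgo" (len 7), cursors c1@3 c2@5, authorship ..1.2..
After op 4 (move_right): buffer="lmjwjgo" (len 7), cursors c1@4 c2@6, authorship ..1.2..

Answer: lmjwjgo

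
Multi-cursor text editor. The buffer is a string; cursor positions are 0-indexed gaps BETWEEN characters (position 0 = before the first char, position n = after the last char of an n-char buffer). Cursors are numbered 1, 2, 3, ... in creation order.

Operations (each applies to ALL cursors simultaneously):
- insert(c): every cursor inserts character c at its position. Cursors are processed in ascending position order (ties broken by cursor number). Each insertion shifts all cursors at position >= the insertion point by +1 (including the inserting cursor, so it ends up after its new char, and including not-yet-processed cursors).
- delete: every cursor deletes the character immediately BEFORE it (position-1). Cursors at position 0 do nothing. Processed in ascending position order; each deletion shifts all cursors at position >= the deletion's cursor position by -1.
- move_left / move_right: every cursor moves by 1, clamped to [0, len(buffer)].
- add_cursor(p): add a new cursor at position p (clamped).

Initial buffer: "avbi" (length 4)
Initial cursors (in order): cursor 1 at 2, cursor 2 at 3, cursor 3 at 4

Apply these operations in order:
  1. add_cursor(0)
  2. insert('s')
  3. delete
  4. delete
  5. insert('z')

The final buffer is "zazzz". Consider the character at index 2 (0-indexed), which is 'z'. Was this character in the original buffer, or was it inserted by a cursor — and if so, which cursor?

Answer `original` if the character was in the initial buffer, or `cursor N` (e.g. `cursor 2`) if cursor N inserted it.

Answer: cursor 1

Derivation:
After op 1 (add_cursor(0)): buffer="avbi" (len 4), cursors c4@0 c1@2 c2@3 c3@4, authorship ....
After op 2 (insert('s')): buffer="savsbsis" (len 8), cursors c4@1 c1@4 c2@6 c3@8, authorship 4..1.2.3
After op 3 (delete): buffer="avbi" (len 4), cursors c4@0 c1@2 c2@3 c3@4, authorship ....
After op 4 (delete): buffer="a" (len 1), cursors c4@0 c1@1 c2@1 c3@1, authorship .
After op 5 (insert('z')): buffer="zazzz" (len 5), cursors c4@1 c1@5 c2@5 c3@5, authorship 4.123
Authorship (.=original, N=cursor N): 4 . 1 2 3
Index 2: author = 1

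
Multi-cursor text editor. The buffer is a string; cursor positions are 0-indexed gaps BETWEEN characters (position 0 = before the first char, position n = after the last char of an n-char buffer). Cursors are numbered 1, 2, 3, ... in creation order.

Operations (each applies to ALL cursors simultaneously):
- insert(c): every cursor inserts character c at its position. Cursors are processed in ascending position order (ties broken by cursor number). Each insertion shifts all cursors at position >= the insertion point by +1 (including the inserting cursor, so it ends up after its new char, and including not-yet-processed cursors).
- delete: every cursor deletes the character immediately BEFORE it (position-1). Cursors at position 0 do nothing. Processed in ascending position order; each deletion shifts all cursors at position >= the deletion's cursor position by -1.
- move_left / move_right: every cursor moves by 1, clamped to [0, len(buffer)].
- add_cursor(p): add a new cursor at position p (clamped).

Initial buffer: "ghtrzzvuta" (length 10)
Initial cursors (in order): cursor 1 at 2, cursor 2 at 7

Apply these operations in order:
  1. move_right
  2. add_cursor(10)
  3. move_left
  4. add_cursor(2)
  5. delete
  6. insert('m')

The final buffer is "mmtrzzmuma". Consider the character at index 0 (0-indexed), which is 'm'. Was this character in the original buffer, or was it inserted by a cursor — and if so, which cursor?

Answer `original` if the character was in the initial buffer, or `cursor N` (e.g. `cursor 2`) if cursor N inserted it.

Answer: cursor 1

Derivation:
After op 1 (move_right): buffer="ghtrzzvuta" (len 10), cursors c1@3 c2@8, authorship ..........
After op 2 (add_cursor(10)): buffer="ghtrzzvuta" (len 10), cursors c1@3 c2@8 c3@10, authorship ..........
After op 3 (move_left): buffer="ghtrzzvuta" (len 10), cursors c1@2 c2@7 c3@9, authorship ..........
After op 4 (add_cursor(2)): buffer="ghtrzzvuta" (len 10), cursors c1@2 c4@2 c2@7 c3@9, authorship ..........
After op 5 (delete): buffer="trzzua" (len 6), cursors c1@0 c4@0 c2@4 c3@5, authorship ......
After op 6 (insert('m')): buffer="mmtrzzmuma" (len 10), cursors c1@2 c4@2 c2@7 c3@9, authorship 14....2.3.
Authorship (.=original, N=cursor N): 1 4 . . . . 2 . 3 .
Index 0: author = 1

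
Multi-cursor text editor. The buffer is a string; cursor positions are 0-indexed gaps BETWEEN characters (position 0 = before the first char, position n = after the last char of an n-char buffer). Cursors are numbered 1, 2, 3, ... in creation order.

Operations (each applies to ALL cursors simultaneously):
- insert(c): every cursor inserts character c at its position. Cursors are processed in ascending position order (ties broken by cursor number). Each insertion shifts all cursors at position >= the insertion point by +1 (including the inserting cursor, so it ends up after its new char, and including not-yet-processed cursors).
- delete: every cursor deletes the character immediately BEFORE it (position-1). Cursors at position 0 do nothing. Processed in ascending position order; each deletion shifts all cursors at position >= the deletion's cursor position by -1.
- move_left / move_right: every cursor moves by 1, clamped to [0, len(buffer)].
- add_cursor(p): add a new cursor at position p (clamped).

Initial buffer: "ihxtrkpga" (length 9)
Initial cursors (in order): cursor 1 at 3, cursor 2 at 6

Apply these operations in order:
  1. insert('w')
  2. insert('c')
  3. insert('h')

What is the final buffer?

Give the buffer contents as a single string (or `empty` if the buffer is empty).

Answer: ihxwchtrkwchpga

Derivation:
After op 1 (insert('w')): buffer="ihxwtrkwpga" (len 11), cursors c1@4 c2@8, authorship ...1...2...
After op 2 (insert('c')): buffer="ihxwctrkwcpga" (len 13), cursors c1@5 c2@10, authorship ...11...22...
After op 3 (insert('h')): buffer="ihxwchtrkwchpga" (len 15), cursors c1@6 c2@12, authorship ...111...222...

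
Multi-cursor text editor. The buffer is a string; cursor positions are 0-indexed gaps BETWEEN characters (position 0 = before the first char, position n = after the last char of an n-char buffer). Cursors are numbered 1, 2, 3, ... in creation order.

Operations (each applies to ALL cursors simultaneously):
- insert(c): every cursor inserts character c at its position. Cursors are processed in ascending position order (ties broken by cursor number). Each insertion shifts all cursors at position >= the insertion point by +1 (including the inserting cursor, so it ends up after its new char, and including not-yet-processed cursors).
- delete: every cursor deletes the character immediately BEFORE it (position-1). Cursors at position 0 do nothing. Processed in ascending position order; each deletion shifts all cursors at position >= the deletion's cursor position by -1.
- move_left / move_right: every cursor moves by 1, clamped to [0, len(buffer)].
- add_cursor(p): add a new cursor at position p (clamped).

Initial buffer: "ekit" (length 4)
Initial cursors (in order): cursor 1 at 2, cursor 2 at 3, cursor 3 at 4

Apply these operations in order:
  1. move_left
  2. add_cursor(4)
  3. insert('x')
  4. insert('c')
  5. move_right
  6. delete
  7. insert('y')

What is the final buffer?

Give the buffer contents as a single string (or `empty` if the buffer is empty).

After op 1 (move_left): buffer="ekit" (len 4), cursors c1@1 c2@2 c3@3, authorship ....
After op 2 (add_cursor(4)): buffer="ekit" (len 4), cursors c1@1 c2@2 c3@3 c4@4, authorship ....
After op 3 (insert('x')): buffer="exkxixtx" (len 8), cursors c1@2 c2@4 c3@6 c4@8, authorship .1.2.3.4
After op 4 (insert('c')): buffer="exckxcixctxc" (len 12), cursors c1@3 c2@6 c3@9 c4@12, authorship .11.22.33.44
After op 5 (move_right): buffer="exckxcixctxc" (len 12), cursors c1@4 c2@7 c3@10 c4@12, authorship .11.22.33.44
After op 6 (delete): buffer="excxcxcx" (len 8), cursors c1@3 c2@5 c3@7 c4@8, authorship .1122334
After op 7 (insert('y')): buffer="excyxcyxcyxy" (len 12), cursors c1@4 c2@7 c3@10 c4@12, authorship .11122233344

Answer: excyxcyxcyxy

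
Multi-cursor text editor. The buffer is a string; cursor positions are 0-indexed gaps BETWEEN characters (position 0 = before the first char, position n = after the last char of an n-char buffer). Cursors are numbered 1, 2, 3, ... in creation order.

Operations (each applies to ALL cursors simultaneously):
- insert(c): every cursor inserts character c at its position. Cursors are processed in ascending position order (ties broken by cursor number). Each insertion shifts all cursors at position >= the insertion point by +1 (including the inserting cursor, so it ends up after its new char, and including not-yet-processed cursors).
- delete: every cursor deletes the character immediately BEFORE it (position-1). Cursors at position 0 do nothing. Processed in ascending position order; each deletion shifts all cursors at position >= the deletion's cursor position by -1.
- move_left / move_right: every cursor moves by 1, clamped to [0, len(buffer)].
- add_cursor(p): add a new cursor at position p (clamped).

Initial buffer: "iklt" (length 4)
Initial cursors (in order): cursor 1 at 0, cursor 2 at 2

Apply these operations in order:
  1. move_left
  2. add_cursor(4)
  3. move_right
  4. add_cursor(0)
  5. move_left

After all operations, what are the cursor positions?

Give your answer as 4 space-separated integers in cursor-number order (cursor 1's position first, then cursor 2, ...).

After op 1 (move_left): buffer="iklt" (len 4), cursors c1@0 c2@1, authorship ....
After op 2 (add_cursor(4)): buffer="iklt" (len 4), cursors c1@0 c2@1 c3@4, authorship ....
After op 3 (move_right): buffer="iklt" (len 4), cursors c1@1 c2@2 c3@4, authorship ....
After op 4 (add_cursor(0)): buffer="iklt" (len 4), cursors c4@0 c1@1 c2@2 c3@4, authorship ....
After op 5 (move_left): buffer="iklt" (len 4), cursors c1@0 c4@0 c2@1 c3@3, authorship ....

Answer: 0 1 3 0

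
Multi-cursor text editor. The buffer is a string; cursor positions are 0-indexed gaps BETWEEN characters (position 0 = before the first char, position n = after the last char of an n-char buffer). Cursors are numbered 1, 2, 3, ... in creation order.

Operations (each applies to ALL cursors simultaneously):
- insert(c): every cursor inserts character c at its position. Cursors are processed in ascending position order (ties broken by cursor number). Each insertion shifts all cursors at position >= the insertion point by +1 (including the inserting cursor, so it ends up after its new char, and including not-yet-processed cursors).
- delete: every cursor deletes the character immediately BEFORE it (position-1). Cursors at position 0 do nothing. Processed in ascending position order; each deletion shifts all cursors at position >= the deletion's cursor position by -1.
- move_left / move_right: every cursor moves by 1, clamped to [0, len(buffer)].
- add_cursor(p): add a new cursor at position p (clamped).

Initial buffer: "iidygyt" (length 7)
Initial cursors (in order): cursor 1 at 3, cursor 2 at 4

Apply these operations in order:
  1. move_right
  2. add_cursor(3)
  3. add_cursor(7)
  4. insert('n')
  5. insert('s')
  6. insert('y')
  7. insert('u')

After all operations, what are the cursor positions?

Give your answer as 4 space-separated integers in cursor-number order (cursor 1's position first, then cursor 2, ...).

Answer: 12 17 7 23

Derivation:
After op 1 (move_right): buffer="iidygyt" (len 7), cursors c1@4 c2@5, authorship .......
After op 2 (add_cursor(3)): buffer="iidygyt" (len 7), cursors c3@3 c1@4 c2@5, authorship .......
After op 3 (add_cursor(7)): buffer="iidygyt" (len 7), cursors c3@3 c1@4 c2@5 c4@7, authorship .......
After op 4 (insert('n')): buffer="iidnyngnytn" (len 11), cursors c3@4 c1@6 c2@8 c4@11, authorship ...3.1.2..4
After op 5 (insert('s')): buffer="iidnsynsgnsytns" (len 15), cursors c3@5 c1@8 c2@11 c4@15, authorship ...33.11.22..44
After op 6 (insert('y')): buffer="iidnsyynsygnsyytnsy" (len 19), cursors c3@6 c1@10 c2@14 c4@19, authorship ...333.111.222..444
After op 7 (insert('u')): buffer="iidnsyuynsyugnsyuytnsyu" (len 23), cursors c3@7 c1@12 c2@17 c4@23, authorship ...3333.1111.2222..4444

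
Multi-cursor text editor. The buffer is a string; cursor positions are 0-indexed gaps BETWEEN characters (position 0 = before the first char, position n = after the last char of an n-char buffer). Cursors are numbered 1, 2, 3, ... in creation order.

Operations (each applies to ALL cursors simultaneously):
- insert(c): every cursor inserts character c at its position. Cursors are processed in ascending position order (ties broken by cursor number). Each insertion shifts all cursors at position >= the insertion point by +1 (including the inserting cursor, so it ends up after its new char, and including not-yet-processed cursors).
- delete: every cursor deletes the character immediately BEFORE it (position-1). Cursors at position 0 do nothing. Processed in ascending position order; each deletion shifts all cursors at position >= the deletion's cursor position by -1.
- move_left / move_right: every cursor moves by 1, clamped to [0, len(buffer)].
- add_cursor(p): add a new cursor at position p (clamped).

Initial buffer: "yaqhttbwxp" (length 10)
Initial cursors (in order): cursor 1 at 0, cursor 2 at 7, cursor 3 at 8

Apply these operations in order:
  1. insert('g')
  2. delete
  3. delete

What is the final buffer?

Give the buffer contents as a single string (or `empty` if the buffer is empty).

After op 1 (insert('g')): buffer="gyaqhttbgwgxp" (len 13), cursors c1@1 c2@9 c3@11, authorship 1.......2.3..
After op 2 (delete): buffer="yaqhttbwxp" (len 10), cursors c1@0 c2@7 c3@8, authorship ..........
After op 3 (delete): buffer="yaqhttxp" (len 8), cursors c1@0 c2@6 c3@6, authorship ........

Answer: yaqhttxp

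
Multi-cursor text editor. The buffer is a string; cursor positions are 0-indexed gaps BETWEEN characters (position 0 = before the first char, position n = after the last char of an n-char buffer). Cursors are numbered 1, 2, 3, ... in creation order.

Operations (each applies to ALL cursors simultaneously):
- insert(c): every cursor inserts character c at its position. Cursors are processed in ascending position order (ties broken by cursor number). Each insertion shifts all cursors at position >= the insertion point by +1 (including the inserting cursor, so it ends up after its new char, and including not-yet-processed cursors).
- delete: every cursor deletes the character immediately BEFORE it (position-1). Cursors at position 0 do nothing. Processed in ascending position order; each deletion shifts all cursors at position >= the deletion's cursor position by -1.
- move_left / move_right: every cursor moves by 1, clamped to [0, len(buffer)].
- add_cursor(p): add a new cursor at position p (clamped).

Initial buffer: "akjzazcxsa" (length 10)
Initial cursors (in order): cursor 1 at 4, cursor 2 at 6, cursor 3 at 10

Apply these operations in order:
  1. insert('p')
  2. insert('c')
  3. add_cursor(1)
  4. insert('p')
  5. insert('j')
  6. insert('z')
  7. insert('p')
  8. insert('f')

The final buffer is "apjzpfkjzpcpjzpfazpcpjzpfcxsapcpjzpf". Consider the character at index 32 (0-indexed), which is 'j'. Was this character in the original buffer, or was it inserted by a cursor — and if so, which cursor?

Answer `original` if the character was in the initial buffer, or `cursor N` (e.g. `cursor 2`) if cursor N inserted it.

Answer: cursor 3

Derivation:
After op 1 (insert('p')): buffer="akjzpazpcxsap" (len 13), cursors c1@5 c2@8 c3@13, authorship ....1..2....3
After op 2 (insert('c')): buffer="akjzpcazpccxsapc" (len 16), cursors c1@6 c2@10 c3@16, authorship ....11..22....33
After op 3 (add_cursor(1)): buffer="akjzpcazpccxsapc" (len 16), cursors c4@1 c1@6 c2@10 c3@16, authorship ....11..22....33
After op 4 (insert('p')): buffer="apkjzpcpazpcpcxsapcp" (len 20), cursors c4@2 c1@8 c2@13 c3@20, authorship .4...111..222....333
After op 5 (insert('j')): buffer="apjkjzpcpjazpcpjcxsapcpj" (len 24), cursors c4@3 c1@10 c2@16 c3@24, authorship .44...1111..2222....3333
After op 6 (insert('z')): buffer="apjzkjzpcpjzazpcpjzcxsapcpjz" (len 28), cursors c4@4 c1@12 c2@19 c3@28, authorship .444...11111..22222....33333
After op 7 (insert('p')): buffer="apjzpkjzpcpjzpazpcpjzpcxsapcpjzp" (len 32), cursors c4@5 c1@14 c2@22 c3@32, authorship .4444...111111..222222....333333
After op 8 (insert('f')): buffer="apjzpfkjzpcpjzpfazpcpjzpfcxsapcpjzpf" (len 36), cursors c4@6 c1@16 c2@25 c3@36, authorship .44444...1111111..2222222....3333333
Authorship (.=original, N=cursor N): . 4 4 4 4 4 . . . 1 1 1 1 1 1 1 . . 2 2 2 2 2 2 2 . . . . 3 3 3 3 3 3 3
Index 32: author = 3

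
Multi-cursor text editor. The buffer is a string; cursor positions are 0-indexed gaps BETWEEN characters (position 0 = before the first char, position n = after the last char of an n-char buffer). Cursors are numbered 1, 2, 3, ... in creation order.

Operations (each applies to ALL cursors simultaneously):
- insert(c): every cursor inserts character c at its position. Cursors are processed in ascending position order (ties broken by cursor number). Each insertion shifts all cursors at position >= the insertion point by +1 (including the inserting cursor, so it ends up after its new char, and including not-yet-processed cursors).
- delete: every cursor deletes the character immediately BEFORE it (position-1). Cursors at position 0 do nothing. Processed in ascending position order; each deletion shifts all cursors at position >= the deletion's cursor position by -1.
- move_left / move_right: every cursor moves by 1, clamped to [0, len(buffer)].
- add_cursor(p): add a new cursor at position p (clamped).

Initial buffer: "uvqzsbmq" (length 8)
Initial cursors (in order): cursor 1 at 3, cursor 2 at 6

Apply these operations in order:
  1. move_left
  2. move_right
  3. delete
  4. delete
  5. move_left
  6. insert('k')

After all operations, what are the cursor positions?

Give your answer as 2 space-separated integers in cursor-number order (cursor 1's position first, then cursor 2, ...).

Answer: 1 3

Derivation:
After op 1 (move_left): buffer="uvqzsbmq" (len 8), cursors c1@2 c2@5, authorship ........
After op 2 (move_right): buffer="uvqzsbmq" (len 8), cursors c1@3 c2@6, authorship ........
After op 3 (delete): buffer="uvzsmq" (len 6), cursors c1@2 c2@4, authorship ......
After op 4 (delete): buffer="uzmq" (len 4), cursors c1@1 c2@2, authorship ....
After op 5 (move_left): buffer="uzmq" (len 4), cursors c1@0 c2@1, authorship ....
After op 6 (insert('k')): buffer="kukzmq" (len 6), cursors c1@1 c2@3, authorship 1.2...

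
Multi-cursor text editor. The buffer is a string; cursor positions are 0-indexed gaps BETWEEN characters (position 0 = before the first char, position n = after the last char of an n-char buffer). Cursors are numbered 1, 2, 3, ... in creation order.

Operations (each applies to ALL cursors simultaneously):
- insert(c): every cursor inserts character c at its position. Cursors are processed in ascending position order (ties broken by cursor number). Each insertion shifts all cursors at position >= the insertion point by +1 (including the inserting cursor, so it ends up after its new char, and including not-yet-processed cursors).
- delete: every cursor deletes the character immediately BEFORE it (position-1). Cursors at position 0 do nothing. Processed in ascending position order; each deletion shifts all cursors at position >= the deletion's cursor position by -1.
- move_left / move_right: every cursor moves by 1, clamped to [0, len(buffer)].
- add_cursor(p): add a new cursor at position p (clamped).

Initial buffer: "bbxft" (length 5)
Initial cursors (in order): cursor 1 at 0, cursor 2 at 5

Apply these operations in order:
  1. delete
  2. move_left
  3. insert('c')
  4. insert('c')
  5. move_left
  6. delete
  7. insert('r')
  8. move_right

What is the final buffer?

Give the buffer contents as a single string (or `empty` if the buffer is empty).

Answer: rcbbxrcf

Derivation:
After op 1 (delete): buffer="bbxf" (len 4), cursors c1@0 c2@4, authorship ....
After op 2 (move_left): buffer="bbxf" (len 4), cursors c1@0 c2@3, authorship ....
After op 3 (insert('c')): buffer="cbbxcf" (len 6), cursors c1@1 c2@5, authorship 1...2.
After op 4 (insert('c')): buffer="ccbbxccf" (len 8), cursors c1@2 c2@7, authorship 11...22.
After op 5 (move_left): buffer="ccbbxccf" (len 8), cursors c1@1 c2@6, authorship 11...22.
After op 6 (delete): buffer="cbbxcf" (len 6), cursors c1@0 c2@4, authorship 1...2.
After op 7 (insert('r')): buffer="rcbbxrcf" (len 8), cursors c1@1 c2@6, authorship 11...22.
After op 8 (move_right): buffer="rcbbxrcf" (len 8), cursors c1@2 c2@7, authorship 11...22.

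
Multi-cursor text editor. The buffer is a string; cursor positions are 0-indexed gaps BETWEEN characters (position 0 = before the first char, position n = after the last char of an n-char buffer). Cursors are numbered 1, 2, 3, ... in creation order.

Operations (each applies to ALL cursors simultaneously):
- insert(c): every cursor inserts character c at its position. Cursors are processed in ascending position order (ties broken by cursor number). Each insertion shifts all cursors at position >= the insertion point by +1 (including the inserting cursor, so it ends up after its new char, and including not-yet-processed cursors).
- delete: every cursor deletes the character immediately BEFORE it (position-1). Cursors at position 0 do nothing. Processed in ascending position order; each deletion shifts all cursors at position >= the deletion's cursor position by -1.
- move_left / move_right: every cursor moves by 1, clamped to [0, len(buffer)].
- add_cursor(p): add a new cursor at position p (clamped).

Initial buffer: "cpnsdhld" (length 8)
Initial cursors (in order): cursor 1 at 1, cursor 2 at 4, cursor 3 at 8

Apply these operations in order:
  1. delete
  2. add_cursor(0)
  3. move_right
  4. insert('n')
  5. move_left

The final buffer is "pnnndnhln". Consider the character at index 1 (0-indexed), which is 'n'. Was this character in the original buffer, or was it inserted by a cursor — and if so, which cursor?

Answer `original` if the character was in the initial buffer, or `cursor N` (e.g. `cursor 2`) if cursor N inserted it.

Answer: cursor 1

Derivation:
After op 1 (delete): buffer="pndhl" (len 5), cursors c1@0 c2@2 c3@5, authorship .....
After op 2 (add_cursor(0)): buffer="pndhl" (len 5), cursors c1@0 c4@0 c2@2 c3@5, authorship .....
After op 3 (move_right): buffer="pndhl" (len 5), cursors c1@1 c4@1 c2@3 c3@5, authorship .....
After op 4 (insert('n')): buffer="pnnndnhln" (len 9), cursors c1@3 c4@3 c2@6 c3@9, authorship .14..2..3
After op 5 (move_left): buffer="pnnndnhln" (len 9), cursors c1@2 c4@2 c2@5 c3@8, authorship .14..2..3
Authorship (.=original, N=cursor N): . 1 4 . . 2 . . 3
Index 1: author = 1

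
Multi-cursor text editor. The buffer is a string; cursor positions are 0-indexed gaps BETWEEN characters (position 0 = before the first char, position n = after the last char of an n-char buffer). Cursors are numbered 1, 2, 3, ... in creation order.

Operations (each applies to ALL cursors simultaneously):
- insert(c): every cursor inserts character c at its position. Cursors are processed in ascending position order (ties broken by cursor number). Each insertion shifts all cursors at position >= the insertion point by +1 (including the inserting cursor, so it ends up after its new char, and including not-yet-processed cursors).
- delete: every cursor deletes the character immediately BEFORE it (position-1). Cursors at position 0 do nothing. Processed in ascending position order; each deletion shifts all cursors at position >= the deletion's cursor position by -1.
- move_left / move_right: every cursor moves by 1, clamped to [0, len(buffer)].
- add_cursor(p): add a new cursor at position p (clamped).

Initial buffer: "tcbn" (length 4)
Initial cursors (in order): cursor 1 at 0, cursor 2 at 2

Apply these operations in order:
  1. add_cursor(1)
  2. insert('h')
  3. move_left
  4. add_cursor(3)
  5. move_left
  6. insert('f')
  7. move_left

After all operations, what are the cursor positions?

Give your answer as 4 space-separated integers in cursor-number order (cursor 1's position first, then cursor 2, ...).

After op 1 (add_cursor(1)): buffer="tcbn" (len 4), cursors c1@0 c3@1 c2@2, authorship ....
After op 2 (insert('h')): buffer="hthchbn" (len 7), cursors c1@1 c3@3 c2@5, authorship 1.3.2..
After op 3 (move_left): buffer="hthchbn" (len 7), cursors c1@0 c3@2 c2@4, authorship 1.3.2..
After op 4 (add_cursor(3)): buffer="hthchbn" (len 7), cursors c1@0 c3@2 c4@3 c2@4, authorship 1.3.2..
After op 5 (move_left): buffer="hthchbn" (len 7), cursors c1@0 c3@1 c4@2 c2@3, authorship 1.3.2..
After op 6 (insert('f')): buffer="fhftfhfchbn" (len 11), cursors c1@1 c3@3 c4@5 c2@7, authorship 113.432.2..
After op 7 (move_left): buffer="fhftfhfchbn" (len 11), cursors c1@0 c3@2 c4@4 c2@6, authorship 113.432.2..

Answer: 0 6 2 4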